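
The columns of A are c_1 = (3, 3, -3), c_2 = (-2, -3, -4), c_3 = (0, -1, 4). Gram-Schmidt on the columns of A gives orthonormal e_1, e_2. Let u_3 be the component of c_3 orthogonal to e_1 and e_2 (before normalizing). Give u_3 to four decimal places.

c_1 = (3, 3, -3); ‖c_1‖ = 5.1962, so e_1 = (0.5774, 0.5774, -0.5774).
e_1·c_2 = 0.5774·(-2) + 0.5774·(-3) + (-0.5774)·(-4) = -0.5774.
u_2 = c_2 + 0.5774·e_1 = (-1.6667, -2.6667, -4.3333).
‖u_2‖ = 5.3541, so e_2 = (-0.3113, -0.4981, -0.8093).
e_1·c_3 = 0.5774·0 + 0.5774·(-1) + (-0.5774)·4 = -2.8868; e_2·c_3 = (-0.3113)·0 + (-0.4981)·(-1) + (-0.8093)·4 = -2.7393.
u_3 = c_3 + 2.8868·e_1 + 2.7393·e_2 = (0.8140, -0.6977, 0.1163).

u_3 = (0.8140, -0.6977, 0.1163)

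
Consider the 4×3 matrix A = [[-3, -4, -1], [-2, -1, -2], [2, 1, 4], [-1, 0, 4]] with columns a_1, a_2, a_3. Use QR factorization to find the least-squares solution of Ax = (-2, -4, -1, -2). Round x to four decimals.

a_1 = (-3, -2, 2, -1); ‖a_1‖ = 4.2426, so e_1 = (-0.7071, -0.4714, 0.4714, -0.2357).
e_1·a_2 = (-0.7071)·(-4) + (-0.4714)·(-1) + 0.4714·1 + (-0.2357)·0 = 3.7712.
u_2 = a_2 − 3.7712·e_1 = (-1.3333, 0.7778, -0.7778, 0.8889).
‖u_2‖ = 1.9437, so e_2 = (-0.6860, 0.4002, -0.4002, 0.4573).
e_1·a_3 = (-0.7071)·(-1) + (-0.4714)·(-2) + 0.4714·4 + (-0.2357)·4 = 2.5927; e_2·a_3 = (-0.6860)·(-1) + 0.4002·(-2) + (-0.4002)·4 + 0.4573·4 = 0.1143.
u_3 = a_3 − 2.5927·e_1 − 0.1143·e_2 = (0.9118, -0.8235, 2.8235, 4.5588).
‖u_3‖ = 5.5013, so e_3 = (0.1657, -0.1497, 0.5132, 0.8287).
Qᵀb = (3.2998, -0.7432, -1.9033).
Back-substitute: x_3 = -1.9033/5.5013 = -0.3460.
x_2 = (-0.7432 − 0.1143·(-0.3460))/1.9437 = -0.3620.
x_1 = (3.2998 − 3.7712·(-0.3620) − 2.5927·(-0.3460))/4.2426 = 1.3110.

x = (1.3110, -0.3620, -0.3460)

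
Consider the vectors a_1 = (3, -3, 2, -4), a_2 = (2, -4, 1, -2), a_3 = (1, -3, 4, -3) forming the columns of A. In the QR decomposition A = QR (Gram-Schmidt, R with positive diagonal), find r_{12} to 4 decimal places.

a_1 = (3, -3, 2, -4); ‖a_1‖ = 6.1644, so e_1 = (0.4867, -0.4867, 0.3244, -0.6489).
r_{12} = e_1·a_2 = 4.5422.

r_{12} = 4.5422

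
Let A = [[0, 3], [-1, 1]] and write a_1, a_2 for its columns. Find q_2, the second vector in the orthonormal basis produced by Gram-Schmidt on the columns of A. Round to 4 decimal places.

q_1 = a_1/‖a_1‖ = (0, -1)/1.0000 = (0.0000, -1.0000).
r_{12} = q_1·a_2 = -1.0000.
u_2 = a_2 + 1.0000·q_1 = (3.0000, 0.0000).
‖u_2‖ = 3.0000, so q_2 = (1.0000, 0.0000).

q_2 = (1.0000, 0.0000)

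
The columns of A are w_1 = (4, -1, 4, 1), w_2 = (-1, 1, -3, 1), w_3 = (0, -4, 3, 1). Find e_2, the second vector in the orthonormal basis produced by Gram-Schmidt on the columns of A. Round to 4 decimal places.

e_2 = (0.4173, 0.2504, -0.5286, 0.6955)

e_1 = w_1/‖w_1‖ = (4, -1, 4, 1)/5.8310 = (0.6860, -0.1715, 0.6860, 0.1715).
r_{12} = e_1·w_2 = -2.7440.
u_2 = w_2 + 2.7440·e_1 = (0.8824, 0.5294, -1.1176, 1.4706).
‖u_2‖ = 2.1144, so e_2 = (0.4173, 0.2504, -0.5286, 0.6955).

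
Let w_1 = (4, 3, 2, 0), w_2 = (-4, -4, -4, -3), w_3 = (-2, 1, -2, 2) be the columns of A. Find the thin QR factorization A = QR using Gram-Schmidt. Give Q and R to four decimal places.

q_1 = w_1/‖w_1‖ = (4, 3, 2, 0)/5.3852 = (0.7428, 0.5571, 0.3714, 0.0000).
r_{12} = q_1·w_2 = -6.6850.
u_2 = w_2 + 6.6850·q_1 = (0.9655, -0.2759, -1.5172, -3.0000).
‖u_2‖ = 3.5086, so q_2 = (0.2752, -0.0786, -0.4324, -0.8550).
r_{13} = q_1·w_3 = -1.6713; r_{23} = q_2·w_3 = -1.4742.
u_3 = w_3 + 1.6713·q_1 + 1.4742·q_2 = (-0.3529, 1.8151, -2.0168, 0.7395).
‖u_3‖ = 2.8344, so q_3 = (-0.1245, 0.6404, -0.7116, 0.2609).

Q = [[0.7428, 0.2752, -0.1245], [0.5571, -0.0786, 0.6404], [0.3714, -0.4324, -0.7116], [0.0000, -0.8550, 0.2609]], R = [[5.3852, -6.6850, -1.6713], [0.0000, 3.5086, -1.4742], [0.0000, 0.0000, 2.8344]]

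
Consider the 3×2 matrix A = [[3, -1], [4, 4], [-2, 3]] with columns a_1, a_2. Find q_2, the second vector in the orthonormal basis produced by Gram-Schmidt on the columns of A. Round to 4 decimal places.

a_1 = (3, 4, -2); ‖a_1‖ = 5.3852, so q_1 = (0.5571, 0.7428, -0.3714).
q_1·a_2 = 0.5571·(-1) + 0.7428·4 + (-0.3714)·3 = 1.2999.
u_2 = a_2 − 1.2999·q_1 = (-1.7241, 3.0345, 3.4828).
‖u_2‖ = 4.9306, so q_2 = (-0.3497, 0.6154, 0.7064).

q_2 = (-0.3497, 0.6154, 0.7064)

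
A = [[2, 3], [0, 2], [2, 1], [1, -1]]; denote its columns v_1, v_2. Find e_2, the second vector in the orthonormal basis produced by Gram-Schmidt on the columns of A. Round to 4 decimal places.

e_2 = (0.4673, 0.6470, -0.1797, -0.5751)

v_1 = (2, 0, 2, 1); ‖v_1‖ = 3.0000, so e_1 = (0.6667, 0.0000, 0.6667, 0.3333).
e_1·v_2 = 0.6667·3 + 0.0000·2 + 0.6667·1 + 0.3333·(-1) = 2.3333.
u_2 = v_2 − 2.3333·e_1 = (1.4444, 2.0000, -0.5556, -1.7778).
‖u_2‖ = 3.0912, so e_2 = (0.4673, 0.6470, -0.1797, -0.5751).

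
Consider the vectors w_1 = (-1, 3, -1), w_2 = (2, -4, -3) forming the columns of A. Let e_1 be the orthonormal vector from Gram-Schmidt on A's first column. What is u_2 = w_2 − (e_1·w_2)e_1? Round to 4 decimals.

w_1 = (-1, 3, -1); ‖w_1‖ = 3.3166, so e_1 = (-0.3015, 0.9045, -0.3015).
e_1·w_2 = (-0.3015)·2 + 0.9045·(-4) + (-0.3015)·(-3) = -3.3166.
u_2 = w_2 + 3.3166·e_1 = (1.0000, -1.0000, -4.0000).

u_2 = (1.0000, -1.0000, -4.0000)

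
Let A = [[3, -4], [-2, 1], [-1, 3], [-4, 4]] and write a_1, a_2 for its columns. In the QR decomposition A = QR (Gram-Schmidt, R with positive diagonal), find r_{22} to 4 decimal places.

r_{22} = 2.3875

a_1 = (3, -2, -1, -4); ‖a_1‖ = 5.4772, so e_1 = (0.5477, -0.3651, -0.1826, -0.7303).
e_1·a_2 = 0.5477·(-4) + (-0.3651)·1 + (-0.1826)·3 + (-0.7303)·4 = -6.0249.
u_2 = a_2 + 6.0249·e_1 = (-0.7000, -1.2000, 1.9000, -0.4000).
r_{22} = ‖u_2‖ = 2.3875.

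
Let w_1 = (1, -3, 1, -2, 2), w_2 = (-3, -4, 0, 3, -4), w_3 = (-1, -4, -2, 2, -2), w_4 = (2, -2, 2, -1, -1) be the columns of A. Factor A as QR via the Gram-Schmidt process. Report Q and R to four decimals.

w_1 = (1, -3, 1, -2, 2); ‖w_1‖ = 4.3589, so e_1 = (0.2294, -0.6882, 0.2294, -0.4588, 0.4588).
e_1·w_2 = 0.2294·(-3) + (-0.6882)·(-4) + 0.2294·0 + (-0.4588)·3 + 0.4588·(-4) = -1.1471.
u_2 = w_2 + 1.1471·e_1 = (-2.7368, -4.7895, 0.2632, 2.4737, -3.4737).
‖u_2‖ = 6.9774, so e_2 = (-0.3922, -0.6864, 0.0377, 0.3545, -0.4978).
e_1·w_3 = 0.2294·(-1) + (-0.6882)·(-4) + 0.2294·(-2) + (-0.4588)·2 + 0.4588·(-2) = 0.2294; e_2·w_3 = (-0.3922)·(-1) + (-0.6864)·(-4) + 0.0377·(-2) + 0.3545·2 + (-0.4978)·(-2) = 4.7673.
u_3 = w_3 − 0.2294·e_1 − 4.7673·e_2 = (0.8173, -0.5697, -2.2324, 0.4151, 0.2681).
‖u_3‖ = 2.4941, so e_3 = (0.3277, -0.2284, -0.8951, 0.1664, 0.1075).
e_1·w_4 = 0.2294·2 + (-0.6882)·(-2) + 0.2294·2 + (-0.4588)·(-1) + 0.4588·(-1) = 2.2942; e_2·w_4 = (-0.3922)·2 + (-0.6864)·(-2) + 0.0377·2 + 0.3545·(-1) + (-0.4978)·(-1) = 0.8071; e_3·w_4 = 0.3277·2 + (-0.2284)·(-2) + (-0.8951)·2 + 0.1664·(-1) + 0.1075·(-1) = -0.9519.
u_4 = w_4 − 2.2942·e_1 − 0.8071·e_2 + 0.9519·e_3 = (2.1022, -0.0845, 0.5912, -0.0751, -1.5485).
‖u_4‖ = 2.6794, so e_4 = (0.7846, -0.0315, 0.2207, -0.0280, -0.5779).

Q = [[0.2294, -0.3922, 0.3277, 0.7846], [-0.6882, -0.6864, -0.2284, -0.0315], [0.2294, 0.0377, -0.8951, 0.2207], [-0.4588, 0.3545, 0.1664, -0.0280], [0.4588, -0.4978, 0.1075, -0.5779]], R = [[4.3589, -1.1471, 0.2294, 2.2942], [0.0000, 6.9774, 4.7673, 0.8071], [0.0000, 0.0000, 2.4941, -0.9519], [0.0000, 0.0000, 0.0000, 2.6794]]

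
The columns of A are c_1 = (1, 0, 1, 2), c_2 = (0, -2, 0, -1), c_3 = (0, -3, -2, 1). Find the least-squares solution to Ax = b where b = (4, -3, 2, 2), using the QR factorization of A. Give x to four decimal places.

c_1 = (1, 0, 1, 2); ‖c_1‖ = 2.4495, so e_1 = (0.4082, 0.0000, 0.4082, 0.8165).
e_1·c_2 = 0.4082·0 + 0.0000·(-2) + 0.4082·0 + 0.8165·(-1) = -0.8165.
u_2 = c_2 + 0.8165·e_1 = (0.3333, -2.0000, 0.3333, -0.3333).
‖u_2‖ = 2.0817, so e_2 = (0.1601, -0.9608, 0.1601, -0.1601).
e_1·c_3 = 0.4082·0 + 0.0000·(-3) + 0.4082·(-2) + 0.8165·1 = 0.0000; e_2·c_3 = 0.1601·0 + (-0.9608)·(-3) + 0.1601·(-2) + (-0.1601)·1 = 2.4019.
u_3 = c_3 + 0.0000·e_1 − 2.4019·e_2 = (-0.3846, -0.6923, -2.3846, 1.3846).
‖u_3‖ = 2.8689, so e_3 = (-0.1341, -0.2413, -0.8312, 0.4826).
Qᵀb = (4.0825, 3.5228, -0.5094).
Back-substitute: x_3 = -0.5094/2.8689 = -0.1776.
x_2 = (3.5228 − 2.4019·(-0.1776))/2.0817 = 1.8972.
x_1 = (4.0825 + 0.8165·1.8972 + 0.0000·(-0.1776))/2.4495 = 2.2991.

x = (2.2991, 1.8972, -0.1776)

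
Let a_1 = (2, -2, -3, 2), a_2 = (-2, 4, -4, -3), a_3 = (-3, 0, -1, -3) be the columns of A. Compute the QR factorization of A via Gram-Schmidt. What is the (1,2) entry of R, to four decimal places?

r_{12} = -1.3093

a_1 = (2, -2, -3, 2); ‖a_1‖ = 4.5826, so q_1 = (0.4364, -0.4364, -0.6547, 0.4364).
r_{12} = q_1·a_2 = -1.3093.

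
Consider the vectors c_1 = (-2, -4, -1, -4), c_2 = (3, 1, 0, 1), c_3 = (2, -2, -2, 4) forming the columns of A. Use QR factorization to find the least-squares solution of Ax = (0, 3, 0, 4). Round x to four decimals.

x = (-0.9974, -0.8000, 0.2295)

c_1 = (-2, -4, -1, -4); ‖c_1‖ = 6.0828, so q_1 = (-0.3288, -0.6576, -0.1644, -0.6576).
q_1·c_2 = (-0.3288)·3 + (-0.6576)·1 + (-0.1644)·0 + (-0.6576)·1 = -2.3016.
u_2 = c_2 + 2.3016·q_1 = (2.2432, -0.5135, -0.3784, -0.5135).
‖u_2‖ = 2.3880, so q_2 = (0.9394, -0.2150, -0.1584, -0.2150).
q_1·c_3 = (-0.3288)·2 + (-0.6576)·(-2) + (-0.1644)·(-2) + (-0.6576)·4 = -1.6440; q_2·c_3 = 0.9394·2 + (-0.2150)·(-2) + (-0.1584)·(-2) + (-0.2150)·4 = 1.7656.
u_3 = c_3 + 1.6440·q_1 − 1.7656·q_2 = (-0.1991, -2.7014, -1.9905, 3.2986).
‖u_3‖ = 4.7096, so q_3 = (-0.0423, -0.5736, -0.4227, 0.7004).
Qᵀb = (-4.6032, -1.5053, 1.0808).
Back-substitute: x_3 = 1.0808/4.7096 = 0.2295.
x_2 = (-1.5053 − 1.7656·0.2295)/2.3880 = -0.8000.
x_1 = (-4.6032 + 2.3016·(-0.8000) + 1.6440·0.2295)/6.0828 = -0.9974.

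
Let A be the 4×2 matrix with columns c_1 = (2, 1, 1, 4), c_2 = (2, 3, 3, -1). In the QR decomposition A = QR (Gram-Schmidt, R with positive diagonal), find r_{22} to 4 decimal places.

r_{22} = 4.6221

c_1 = (2, 1, 1, 4); ‖c_1‖ = 4.6904, so e_1 = (0.4264, 0.2132, 0.2132, 0.8528).
e_1·c_2 = 0.4264·2 + 0.2132·3 + 0.2132·3 + 0.8528·(-1) = 1.2792.
u_2 = c_2 − 1.2792·e_1 = (1.4545, 2.7273, 2.7273, -2.0909).
r_{22} = ‖u_2‖ = 4.6221.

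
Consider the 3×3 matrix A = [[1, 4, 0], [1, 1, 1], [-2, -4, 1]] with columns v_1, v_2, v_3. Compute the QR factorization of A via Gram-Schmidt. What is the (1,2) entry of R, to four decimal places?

v_1 = (1, 1, -2); ‖v_1‖ = 2.4495, so q_1 = (0.4082, 0.4082, -0.8165).
r_{12} = q_1·v_2 = 5.3072.

r_{12} = 5.3072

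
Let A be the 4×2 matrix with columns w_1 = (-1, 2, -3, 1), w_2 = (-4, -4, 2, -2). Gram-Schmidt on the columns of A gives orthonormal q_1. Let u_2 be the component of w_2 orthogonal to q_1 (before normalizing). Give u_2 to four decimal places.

w_1 = (-1, 2, -3, 1); ‖w_1‖ = 3.8730, so q_1 = (-0.2582, 0.5164, -0.7746, 0.2582).
q_1·w_2 = (-0.2582)·(-4) + 0.5164·(-4) + (-0.7746)·2 + 0.2582·(-2) = -3.0984.
u_2 = w_2 + 3.0984·q_1 = (-4.8000, -2.4000, -0.4000, -1.2000).

u_2 = (-4.8000, -2.4000, -0.4000, -1.2000)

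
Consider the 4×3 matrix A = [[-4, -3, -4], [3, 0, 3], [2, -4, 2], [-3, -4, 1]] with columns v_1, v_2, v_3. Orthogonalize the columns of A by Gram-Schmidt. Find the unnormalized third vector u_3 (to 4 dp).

u_3 = (-1.6836, 0.5438, -0.9155, 2.1782)

e_1 = v_1/‖v_1‖ = (-4, 3, 2, -3)/6.1644 = (-0.6489, 0.4867, 0.3244, -0.4867).
r_{12} = e_1·v_2 = 2.5955.
u_2 = v_2 − 2.5955·e_1 = (-1.3158, -1.2632, -4.8421, -2.7368).
‖u_2‖ = 5.8535, so e_2 = (-0.2248, -0.2158, -0.8272, -0.4676).
r_{13} = e_1·v_3 = 4.2178; r_{23} = e_2·v_3 = -1.8702.
u_3 = v_3 − 4.2178·e_1 + 1.8702·e_2 = (-1.6836, 0.5438, -0.9155, 2.1782).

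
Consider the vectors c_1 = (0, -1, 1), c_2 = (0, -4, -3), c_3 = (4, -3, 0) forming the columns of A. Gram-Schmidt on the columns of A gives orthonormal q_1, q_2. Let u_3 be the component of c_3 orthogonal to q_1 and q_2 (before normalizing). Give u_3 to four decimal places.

q_1 = c_1/‖c_1‖ = (0, -1, 1)/1.4142 = (0.0000, -0.7071, 0.7071).
r_{12} = q_1·c_2 = 0.7071.
u_2 = c_2 − 0.7071·q_1 = (0.0000, -3.5000, -3.5000).
‖u_2‖ = 4.9497, so q_2 = (0.0000, -0.7071, -0.7071).
r_{13} = q_1·c_3 = 2.1213; r_{23} = q_2·c_3 = 2.1213.
u_3 = c_3 − 2.1213·q_1 − 2.1213·q_2 = (4.0000, 0.0000, 0.0000).

u_3 = (4.0000, 0.0000, 0.0000)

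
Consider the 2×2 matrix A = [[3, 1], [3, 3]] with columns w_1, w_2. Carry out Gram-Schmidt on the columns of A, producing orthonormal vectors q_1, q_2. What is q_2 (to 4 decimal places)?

w_1 = (3, 3); ‖w_1‖ = 4.2426, so q_1 = (0.7071, 0.7071).
q_1·w_2 = 0.7071·1 + 0.7071·3 = 2.8284.
u_2 = w_2 − 2.8284·q_1 = (-1.0000, 1.0000).
‖u_2‖ = 1.4142, so q_2 = (-0.7071, 0.7071).

q_2 = (-0.7071, 0.7071)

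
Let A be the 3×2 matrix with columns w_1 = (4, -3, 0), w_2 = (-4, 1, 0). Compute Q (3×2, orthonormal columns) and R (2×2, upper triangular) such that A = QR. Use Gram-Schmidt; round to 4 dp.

w_1 = (4, -3, 0); ‖w_1‖ = 5.0000, so e_1 = (0.8000, -0.6000, 0.0000).
e_1·w_2 = 0.8000·(-4) + (-0.6000)·1 + 0.0000·0 = -3.8000.
u_2 = w_2 + 3.8000·e_1 = (-0.9600, -1.2800, 0.0000).
‖u_2‖ = 1.6000, so e_2 = (-0.6000, -0.8000, 0.0000).

Q = [[0.8000, -0.6000], [-0.6000, -0.8000], [0.0000, 0.0000]], R = [[5.0000, -3.8000], [0.0000, 1.6000]]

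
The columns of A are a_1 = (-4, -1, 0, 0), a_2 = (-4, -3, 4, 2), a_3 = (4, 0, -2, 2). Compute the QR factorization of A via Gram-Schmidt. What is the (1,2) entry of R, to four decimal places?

a_1 = (-4, -1, 0, 0); ‖a_1‖ = 4.1231, so q_1 = (-0.9701, -0.2425, 0.0000, 0.0000).
r_{12} = q_1·a_2 = 4.6082.

r_{12} = 4.6082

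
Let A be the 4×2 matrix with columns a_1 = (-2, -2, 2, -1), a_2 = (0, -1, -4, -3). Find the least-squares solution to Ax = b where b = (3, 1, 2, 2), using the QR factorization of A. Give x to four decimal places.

a_1 = (-2, -2, 2, -1); ‖a_1‖ = 3.6056, so q_1 = (-0.5547, -0.5547, 0.5547, -0.2774).
q_1·a_2 = (-0.5547)·0 + (-0.5547)·(-1) + 0.5547·(-4) + (-0.2774)·(-3) = -0.8321.
u_2 = a_2 + 0.8321·q_1 = (-0.4615, -1.4615, -3.5385, -3.2308).
‖u_2‖ = 5.0307, so q_2 = (-0.0917, -0.2905, -0.7034, -0.6422).
Qᵀb = (-1.6641, -3.2569).
Back-substitute: x_2 = -3.2569/5.0307 = -0.6474.
x_1 = (-1.6641 + 0.8321·(-0.6474))/3.6056 = -0.6109.

x = (-0.6109, -0.6474)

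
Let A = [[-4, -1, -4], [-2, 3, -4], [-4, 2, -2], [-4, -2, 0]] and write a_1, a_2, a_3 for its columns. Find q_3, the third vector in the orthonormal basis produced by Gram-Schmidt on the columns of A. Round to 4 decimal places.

a_1 = (-4, -2, -4, -4); ‖a_1‖ = 7.2111, so q_1 = (-0.5547, -0.2774, -0.5547, -0.5547).
q_1·a_2 = (-0.5547)·(-1) + (-0.2774)·3 + (-0.5547)·2 + (-0.5547)·(-2) = -0.2774.
u_2 = a_2 + 0.2774·q_1 = (-1.1538, 2.9231, 1.8462, -2.1538).
‖u_2‖ = 4.2336, so q_2 = (-0.2725, 0.6905, 0.4361, -0.5088).
q_1·a_3 = (-0.5547)·(-4) + (-0.2774)·(-4) + (-0.5547)·(-2) + (-0.5547)·0 = 4.4376; q_2·a_3 = (-0.2725)·(-4) + 0.6905·(-4) + 0.4361·(-2) + (-0.5088)·0 = -2.5438.
u_3 = a_3 − 4.4376·q_1 + 2.5438·q_2 = (-2.2318, -1.0129, 1.5708, 1.1674).
‖u_3‖ = 3.1364, so q_3 = (-0.7116, -0.3229, 0.5008, 0.3722).

q_3 = (-0.7116, -0.3229, 0.5008, 0.3722)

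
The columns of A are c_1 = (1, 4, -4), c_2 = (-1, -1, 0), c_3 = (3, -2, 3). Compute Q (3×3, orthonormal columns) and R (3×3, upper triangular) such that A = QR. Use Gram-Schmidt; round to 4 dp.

Q = [[0.1741, -0.7612, 0.6247], [0.6963, -0.3534, -0.6247], [-0.6963, -0.5437, -0.4685]], R = [[5.7446, -0.8704, -2.9593], [0.0000, 1.1146, -3.2080], [0.0000, 0.0000, 1.7179]]

c_1 = (1, 4, -4); ‖c_1‖ = 5.7446, so e_1 = (0.1741, 0.6963, -0.6963).
e_1·c_2 = 0.1741·(-1) + 0.6963·(-1) + (-0.6963)·0 = -0.8704.
u_2 = c_2 + 0.8704·e_1 = (-0.8485, -0.3939, -0.6061).
‖u_2‖ = 1.1146, so e_2 = (-0.7612, -0.3534, -0.5437).
e_1·c_3 = 0.1741·3 + 0.6963·(-2) + (-0.6963)·3 = -2.9593; e_2·c_3 = (-0.7612)·3 + (-0.3534)·(-2) + (-0.5437)·3 = -3.2080.
u_3 = c_3 + 2.9593·e_1 + 3.2080·e_2 = (1.0732, -1.0732, -0.8049).
‖u_3‖ = 1.7179, so e_3 = (0.6247, -0.6247, -0.4685).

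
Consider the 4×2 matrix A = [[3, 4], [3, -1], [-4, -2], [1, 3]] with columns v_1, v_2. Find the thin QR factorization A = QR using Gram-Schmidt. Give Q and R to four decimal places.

e_1 = v_1/‖v_1‖ = (3, 3, -4, 1)/5.9161 = (0.5071, 0.5071, -0.6761, 0.1690).
r_{12} = e_1·v_2 = 3.3806.
u_2 = v_2 − 3.3806·e_1 = (2.2857, -2.7143, 0.2857, 2.4286).
‖u_2‖ = 4.3095, so e_2 = (0.5304, -0.6298, 0.0663, 0.5635).

Q = [[0.5071, 0.5304], [0.5071, -0.6298], [-0.6761, 0.0663], [0.1690, 0.5635]], R = [[5.9161, 3.3806], [0.0000, 4.3095]]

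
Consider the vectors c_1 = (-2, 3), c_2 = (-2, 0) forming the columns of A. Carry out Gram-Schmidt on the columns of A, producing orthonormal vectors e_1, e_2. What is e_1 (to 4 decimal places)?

e_1 = (-0.5547, 0.8321)

c_1 = (-2, 3); ‖c_1‖ = 3.6056, so e_1 = (-0.5547, 0.8321).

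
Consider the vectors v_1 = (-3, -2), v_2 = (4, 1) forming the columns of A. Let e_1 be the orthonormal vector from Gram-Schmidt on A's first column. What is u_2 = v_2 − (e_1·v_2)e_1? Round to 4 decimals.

v_1 = (-3, -2); ‖v_1‖ = 3.6056, so e_1 = (-0.8321, -0.5547).
e_1·v_2 = (-0.8321)·4 + (-0.5547)·1 = -3.8829.
u_2 = v_2 + 3.8829·e_1 = (0.7692, -1.1538).

u_2 = (0.7692, -1.1538)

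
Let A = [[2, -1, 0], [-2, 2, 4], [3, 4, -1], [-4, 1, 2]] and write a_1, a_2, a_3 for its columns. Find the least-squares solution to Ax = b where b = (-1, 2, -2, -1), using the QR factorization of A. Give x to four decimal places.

a_1 = (2, -2, 3, -4); ‖a_1‖ = 5.7446, so q_1 = (0.3482, -0.3482, 0.5222, -0.6963).
q_1·a_2 = 0.3482·(-1) + (-0.3482)·2 + 0.5222·4 + (-0.6963)·1 = 0.3482.
u_2 = a_2 − 0.3482·q_1 = (-1.1212, 2.1212, 3.8182, 1.2424).
‖u_2‖ = 4.6775, so q_2 = (-0.2397, 0.4535, 0.8163, 0.2656).
q_1·a_3 = 0.3482·0 + (-0.3482)·4 + 0.5222·(-1) + (-0.6963)·2 = -3.3075; q_2·a_3 = (-0.2397)·0 + 0.4535·4 + 0.8163·(-1) + 0.2656·2 = 1.5289.
u_3 = a_3 + 3.3075·q_1 − 1.5289·q_2 = (1.5180, 2.1551, -0.5208, -0.7091).
‖u_3‖ = 2.7790, so q_3 = (0.5462, 0.7755, -0.1874, -0.2552).
Qᵀb = (-1.3926, -0.7515, 1.6347).
Back-substitute: x_3 = 1.6347/2.7790 = 0.5882.
x_2 = (-0.7515 − 1.5289·0.5882)/4.6775 = -0.3529.
x_1 = (-1.3926 − 0.3482·(-0.3529) + 3.3075·0.5882)/5.7446 = 0.1176.

x = (0.1176, -0.3529, 0.5882)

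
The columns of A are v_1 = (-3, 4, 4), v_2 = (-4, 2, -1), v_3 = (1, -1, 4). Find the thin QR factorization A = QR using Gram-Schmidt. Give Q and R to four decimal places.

v_1 = (-3, 4, 4); ‖v_1‖ = 6.4031, so q_1 = (-0.4685, 0.6247, 0.6247).
q_1·v_2 = (-0.4685)·(-4) + 0.6247·2 + 0.6247·(-1) = 2.4988.
u_2 = v_2 − 2.4988·q_1 = (-2.8293, 0.4390, -2.5610).
‖u_2‖ = 3.8414, so q_2 = (-0.7365, 0.1143, -0.6667).
q_1·v_3 = (-0.4685)·1 + 0.6247·(-1) + 0.6247·4 = 1.4056; q_2·v_3 = (-0.7365)·1 + 0.1143·(-1) + (-0.6667)·4 = -3.5175.
u_3 = v_3 − 1.4056·q_1 + 3.5175·q_2 = (-0.9322, -1.4760, 0.7769).
‖u_3‖ = 1.9108, so q_3 = (-0.4879, -0.7725, 0.4066).

Q = [[-0.4685, -0.7365, -0.4879], [0.6247, 0.1143, -0.7725], [0.6247, -0.6667, 0.4066]], R = [[6.4031, 2.4988, 1.4056], [0.0000, 3.8414, -3.5175], [0.0000, 0.0000, 1.9108]]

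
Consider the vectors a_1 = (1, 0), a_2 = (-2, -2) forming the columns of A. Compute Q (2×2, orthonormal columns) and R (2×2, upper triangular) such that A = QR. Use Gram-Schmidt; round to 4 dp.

Q = [[1.0000, 0.0000], [0.0000, -1.0000]], R = [[1.0000, -2.0000], [0.0000, 2.0000]]

a_1 = (1, 0); ‖a_1‖ = 1.0000, so q_1 = (1.0000, 0.0000).
q_1·a_2 = 1.0000·(-2) + 0.0000·(-2) = -2.0000.
u_2 = a_2 + 2.0000·q_1 = (0.0000, -2.0000).
‖u_2‖ = 2.0000, so q_2 = (0.0000, -1.0000).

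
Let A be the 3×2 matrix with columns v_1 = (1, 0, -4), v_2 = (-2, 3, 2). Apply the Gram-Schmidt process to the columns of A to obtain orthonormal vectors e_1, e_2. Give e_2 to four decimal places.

e_2 = (-0.4234, 0.8997, -0.1059)

e_1 = v_1/‖v_1‖ = (1, 0, -4)/4.1231 = (0.2425, 0.0000, -0.9701).
r_{12} = e_1·v_2 = -2.4254.
u_2 = v_2 + 2.4254·e_1 = (-1.4118, 3.0000, -0.3529).
‖u_2‖ = 3.3343, so e_2 = (-0.4234, 0.8997, -0.1059).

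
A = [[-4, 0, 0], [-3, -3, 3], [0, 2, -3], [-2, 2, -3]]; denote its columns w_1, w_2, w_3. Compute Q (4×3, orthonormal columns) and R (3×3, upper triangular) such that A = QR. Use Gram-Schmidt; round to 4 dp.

Q = [[-0.7428, 0.1717, 0.5547], [-0.5571, -0.6180, -0.5547], [0.0000, 0.4979, -0.5547], [-0.3714, 0.5837, -0.2774]], R = [[5.3852, 0.9285, -0.5571], [0.0000, 4.0172, -5.0988], [0.0000, 0.0000, 0.8321]]

w_1 = (-4, -3, 0, -2); ‖w_1‖ = 5.3852, so e_1 = (-0.7428, -0.5571, 0.0000, -0.3714).
e_1·w_2 = (-0.7428)·0 + (-0.5571)·(-3) + 0.0000·2 + (-0.3714)·2 = 0.9285.
u_2 = w_2 − 0.9285·e_1 = (0.6897, -2.4828, 2.0000, 2.3448).
‖u_2‖ = 4.0172, so e_2 = (0.1717, -0.6180, 0.4979, 0.5837).
e_1·w_3 = (-0.7428)·0 + (-0.5571)·3 + 0.0000·(-3) + (-0.3714)·(-3) = -0.5571; e_2·w_3 = 0.1717·0 + (-0.6180)·3 + 0.4979·(-3) + 0.5837·(-3) = -5.0988.
u_3 = w_3 + 0.5571·e_1 + 5.0988·e_2 = (0.4615, -0.4615, -0.4615, -0.2308).
‖u_3‖ = 0.8321, so e_3 = (0.5547, -0.5547, -0.5547, -0.2774).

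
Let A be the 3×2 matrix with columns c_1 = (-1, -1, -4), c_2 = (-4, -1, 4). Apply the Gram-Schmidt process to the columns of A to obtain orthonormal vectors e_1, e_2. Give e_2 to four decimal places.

e_2 = (-0.8995, -0.3143, 0.3035)

e_1 = c_1/‖c_1‖ = (-1, -1, -4)/4.2426 = (-0.2357, -0.2357, -0.9428).
r_{12} = e_1·c_2 = -2.5927.
u_2 = c_2 + 2.5927·e_1 = (-4.6111, -1.6111, 1.5556).
‖u_2‖ = 5.1262, so e_2 = (-0.8995, -0.3143, 0.3035).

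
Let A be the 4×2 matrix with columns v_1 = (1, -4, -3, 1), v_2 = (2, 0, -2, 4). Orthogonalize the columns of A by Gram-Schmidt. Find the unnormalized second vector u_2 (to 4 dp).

u_2 = (1.5556, 1.7778, -0.6667, 3.5556)

v_1 = (1, -4, -3, 1); ‖v_1‖ = 5.1962, so q_1 = (0.1925, -0.7698, -0.5774, 0.1925).
q_1·v_2 = 0.1925·2 + (-0.7698)·0 + (-0.5774)·(-2) + 0.1925·4 = 2.3094.
u_2 = v_2 − 2.3094·q_1 = (1.5556, 1.7778, -0.6667, 3.5556).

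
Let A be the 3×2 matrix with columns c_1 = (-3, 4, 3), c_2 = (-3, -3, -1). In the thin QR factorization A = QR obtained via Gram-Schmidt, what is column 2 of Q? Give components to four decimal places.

e_2 = (-0.8333, -0.5416, -0.1111)

c_1 = (-3, 4, 3); ‖c_1‖ = 5.8310, so e_1 = (-0.5145, 0.6860, 0.5145).
e_1·c_2 = (-0.5145)·(-3) + 0.6860·(-3) + 0.5145·(-1) = -1.0290.
u_2 = c_2 + 1.0290·e_1 = (-3.5294, -2.2941, -0.4706).
‖u_2‖ = 4.2357, so e_2 = (-0.8333, -0.5416, -0.1111).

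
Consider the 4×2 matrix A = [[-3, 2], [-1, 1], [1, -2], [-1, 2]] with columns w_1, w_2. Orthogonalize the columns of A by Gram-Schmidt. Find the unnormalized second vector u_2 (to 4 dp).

q_1 = w_1/‖w_1‖ = (-3, -1, 1, -1)/3.4641 = (-0.8660, -0.2887, 0.2887, -0.2887).
r_{12} = q_1·w_2 = -3.1754.
u_2 = w_2 + 3.1754·q_1 = (-0.7500, 0.0833, -1.0833, 1.0833).

u_2 = (-0.7500, 0.0833, -1.0833, 1.0833)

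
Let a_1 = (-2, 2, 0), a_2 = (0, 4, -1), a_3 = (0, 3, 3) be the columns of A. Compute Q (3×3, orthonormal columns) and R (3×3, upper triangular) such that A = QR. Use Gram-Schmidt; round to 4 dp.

Q = [[-0.7071, 0.6667, 0.2357], [0.7071, 0.6667, 0.2357], [0.0000, -0.3333, 0.9428]], R = [[2.8284, 2.8284, 2.1213], [0.0000, 3.0000, 1.0000], [0.0000, 0.0000, 3.5355]]

a_1 = (-2, 2, 0); ‖a_1‖ = 2.8284, so q_1 = (-0.7071, 0.7071, 0.0000).
q_1·a_2 = (-0.7071)·0 + 0.7071·4 + 0.0000·(-1) = 2.8284.
u_2 = a_2 − 2.8284·q_1 = (2.0000, 2.0000, -1.0000).
‖u_2‖ = 3.0000, so q_2 = (0.6667, 0.6667, -0.3333).
q_1·a_3 = (-0.7071)·0 + 0.7071·3 + 0.0000·3 = 2.1213; q_2·a_3 = 0.6667·0 + 0.6667·3 + (-0.3333)·3 = 1.0000.
u_3 = a_3 − 2.1213·q_1 − 1.0000·q_2 = (0.8333, 0.8333, 3.3333).
‖u_3‖ = 3.5355, so q_3 = (0.2357, 0.2357, 0.9428).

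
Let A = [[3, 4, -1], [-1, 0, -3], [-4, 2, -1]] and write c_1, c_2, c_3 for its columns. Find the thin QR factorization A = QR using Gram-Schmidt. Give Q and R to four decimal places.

c_1 = (3, -1, -4); ‖c_1‖ = 5.0990, so q_1 = (0.5883, -0.1961, -0.7845).
q_1·c_2 = 0.5883·4 + (-0.1961)·0 + (-0.7845)·2 = 0.7845.
u_2 = c_2 − 0.7845·q_1 = (3.5385, 0.1538, 2.6154).
‖u_2‖ = 4.4028, so q_2 = (0.8037, 0.0349, 0.5940).
q_1·c_3 = 0.5883·(-1) + (-0.1961)·(-3) + (-0.7845)·(-1) = 0.7845; q_2·c_3 = 0.8037·(-1) + 0.0349·(-3) + 0.5940·(-1) = -1.5025.
u_3 = c_3 − 0.7845·q_1 + 1.5025·q_2 = (-0.2540, -2.7937, 0.5079).
‖u_3‖ = 2.8508, so q_3 = (-0.0891, -0.9800, 0.1782).

Q = [[0.5883, 0.8037, -0.0891], [-0.1961, 0.0349, -0.9800], [-0.7845, 0.5940, 0.1782]], R = [[5.0990, 0.7845, 0.7845], [0.0000, 4.4028, -1.5025], [0.0000, 0.0000, 2.8508]]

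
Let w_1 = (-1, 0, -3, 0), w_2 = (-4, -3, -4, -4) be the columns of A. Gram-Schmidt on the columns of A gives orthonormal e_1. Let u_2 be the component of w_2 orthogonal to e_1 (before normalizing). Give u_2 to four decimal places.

u_2 = (-2.4000, -3.0000, 0.8000, -4.0000)

w_1 = (-1, 0, -3, 0); ‖w_1‖ = 3.1623, so e_1 = (-0.3162, 0.0000, -0.9487, 0.0000).
e_1·w_2 = (-0.3162)·(-4) + 0.0000·(-3) + (-0.9487)·(-4) + 0.0000·(-4) = 5.0596.
u_2 = w_2 − 5.0596·e_1 = (-2.4000, -3.0000, 0.8000, -4.0000).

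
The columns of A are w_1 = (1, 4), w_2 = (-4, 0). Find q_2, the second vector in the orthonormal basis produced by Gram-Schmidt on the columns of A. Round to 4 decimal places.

w_1 = (1, 4); ‖w_1‖ = 4.1231, so q_1 = (0.2425, 0.9701).
q_1·w_2 = 0.2425·(-4) + 0.9701·0 = -0.9701.
u_2 = w_2 + 0.9701·q_1 = (-3.7647, 0.9412).
‖u_2‖ = 3.8806, so q_2 = (-0.9701, 0.2425).

q_2 = (-0.9701, 0.2425)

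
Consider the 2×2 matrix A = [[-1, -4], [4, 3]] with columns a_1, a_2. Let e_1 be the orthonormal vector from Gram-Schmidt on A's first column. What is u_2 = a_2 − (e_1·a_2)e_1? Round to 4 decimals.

a_1 = (-1, 4); ‖a_1‖ = 4.1231, so e_1 = (-0.2425, 0.9701).
e_1·a_2 = (-0.2425)·(-4) + 0.9701·3 = 3.8806.
u_2 = a_2 − 3.8806·e_1 = (-3.0588, -0.7647).

u_2 = (-3.0588, -0.7647)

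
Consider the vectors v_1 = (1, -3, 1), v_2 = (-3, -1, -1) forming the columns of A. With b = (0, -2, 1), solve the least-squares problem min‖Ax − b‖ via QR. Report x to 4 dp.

x = (0.6500, 0.1500)

e_1 = v_1/‖v_1‖ = (1, -3, 1)/3.3166 = (0.3015, -0.9045, 0.3015).
r_{12} = e_1·v_2 = -0.3015.
u_2 = v_2 + 0.3015·e_1 = (-2.9091, -1.2727, -0.9091).
‖u_2‖ = 3.3029, so e_2 = (-0.8808, -0.3853, -0.2752).
Qᵀb = (2.1106, 0.4954).
Back-substitute: x_2 = 0.4954/3.3029 = 0.1500.
x_1 = (2.1106 + 0.3015·0.1500)/3.3166 = 0.6500.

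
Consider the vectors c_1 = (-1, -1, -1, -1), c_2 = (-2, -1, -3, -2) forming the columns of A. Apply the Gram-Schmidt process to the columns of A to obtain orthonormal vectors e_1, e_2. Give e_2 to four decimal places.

e_2 = (0.0000, 0.7071, -0.7071, 0.0000)

c_1 = (-1, -1, -1, -1); ‖c_1‖ = 2.0000, so e_1 = (-0.5000, -0.5000, -0.5000, -0.5000).
e_1·c_2 = (-0.5000)·(-2) + (-0.5000)·(-1) + (-0.5000)·(-3) + (-0.5000)·(-2) = 4.0000.
u_2 = c_2 − 4.0000·e_1 = (0.0000, 1.0000, -1.0000, 0.0000).
‖u_2‖ = 1.4142, so e_2 = (0.0000, 0.7071, -0.7071, 0.0000).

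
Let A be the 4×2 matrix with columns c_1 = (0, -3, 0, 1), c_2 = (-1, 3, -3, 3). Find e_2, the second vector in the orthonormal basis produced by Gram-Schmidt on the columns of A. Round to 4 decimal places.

e_2 = (-0.2024, 0.2429, -0.6073, 0.7288)

e_1 = c_1/‖c_1‖ = (0, -3, 0, 1)/3.1623 = (0.0000, -0.9487, 0.0000, 0.3162).
r_{12} = e_1·c_2 = -1.8974.
u_2 = c_2 + 1.8974·e_1 = (-1.0000, 1.2000, -3.0000, 3.6000).
‖u_2‖ = 4.9396, so e_2 = (-0.2024, 0.2429, -0.6073, 0.7288).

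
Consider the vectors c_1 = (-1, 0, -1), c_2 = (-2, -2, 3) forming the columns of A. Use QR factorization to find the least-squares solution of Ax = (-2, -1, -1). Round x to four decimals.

x = (1.6364, 0.2727)

c_1 = (-1, 0, -1); ‖c_1‖ = 1.4142, so q_1 = (-0.7071, 0.0000, -0.7071).
q_1·c_2 = (-0.7071)·(-2) + 0.0000·(-2) + (-0.7071)·3 = -0.7071.
u_2 = c_2 + 0.7071·q_1 = (-2.5000, -2.0000, 2.5000).
‖u_2‖ = 4.0620, so q_2 = (-0.6155, -0.4924, 0.6155).
Qᵀb = (2.1213, 1.1078).
Back-substitute: x_2 = 1.1078/4.0620 = 0.2727.
x_1 = (2.1213 + 0.7071·0.2727)/1.4142 = 1.6364.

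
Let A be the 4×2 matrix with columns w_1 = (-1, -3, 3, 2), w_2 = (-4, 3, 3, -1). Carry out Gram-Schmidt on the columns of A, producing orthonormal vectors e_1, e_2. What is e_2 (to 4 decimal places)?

e_1 = w_1/‖w_1‖ = (-1, -3, 3, 2)/4.7958 = (-0.2085, -0.6255, 0.6255, 0.4170).
r_{12} = e_1·w_2 = 0.4170.
u_2 = w_2 − 0.4170·e_1 = (-3.9130, 3.2609, 2.7391, -1.1739).
‖u_2‖ = 5.9014, so e_2 = (-0.6631, 0.5526, 0.4642, -0.1989).

e_2 = (-0.6631, 0.5526, 0.4642, -0.1989)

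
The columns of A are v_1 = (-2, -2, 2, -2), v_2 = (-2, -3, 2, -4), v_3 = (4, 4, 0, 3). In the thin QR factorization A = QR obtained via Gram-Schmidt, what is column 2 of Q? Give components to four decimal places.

q_2 = (0.4523, -0.1508, -0.4523, -0.7538)

v_1 = (-2, -2, 2, -2); ‖v_1‖ = 4.0000, so q_1 = (-0.5000, -0.5000, 0.5000, -0.5000).
q_1·v_2 = (-0.5000)·(-2) + (-0.5000)·(-3) + 0.5000·2 + (-0.5000)·(-4) = 5.5000.
u_2 = v_2 − 5.5000·q_1 = (0.7500, -0.2500, -0.7500, -1.2500).
‖u_2‖ = 1.6583, so q_2 = (0.4523, -0.1508, -0.4523, -0.7538).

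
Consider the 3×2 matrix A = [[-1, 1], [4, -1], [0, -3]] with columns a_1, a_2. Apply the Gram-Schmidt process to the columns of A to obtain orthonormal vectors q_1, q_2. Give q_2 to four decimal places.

q_2 = (0.2287, 0.0572, -0.9718)

a_1 = (-1, 4, 0); ‖a_1‖ = 4.1231, so q_1 = (-0.2425, 0.9701, 0.0000).
q_1·a_2 = (-0.2425)·1 + 0.9701·(-1) + 0.0000·(-3) = -1.2127.
u_2 = a_2 + 1.2127·q_1 = (0.7059, 0.1765, -3.0000).
‖u_2‖ = 3.0870, so q_2 = (0.2287, 0.0572, -0.9718).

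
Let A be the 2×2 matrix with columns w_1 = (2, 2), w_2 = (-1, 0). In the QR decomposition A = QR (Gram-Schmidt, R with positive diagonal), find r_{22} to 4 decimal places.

e_1 = w_1/‖w_1‖ = (2, 2)/2.8284 = (0.7071, 0.7071).
r_{12} = e_1·w_2 = -0.7071.
u_2 = w_2 + 0.7071·e_1 = (-0.5000, 0.5000).
r_{22} = ‖u_2‖ = 0.7071.

r_{22} = 0.7071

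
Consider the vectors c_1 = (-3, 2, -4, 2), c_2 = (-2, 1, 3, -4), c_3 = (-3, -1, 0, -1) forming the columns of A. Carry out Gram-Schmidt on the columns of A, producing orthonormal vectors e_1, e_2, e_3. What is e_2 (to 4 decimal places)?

e_2 = (-0.6105, 0.3411, 0.3052, -0.6464)

c_1 = (-3, 2, -4, 2); ‖c_1‖ = 5.7446, so e_1 = (-0.5222, 0.3482, -0.6963, 0.3482).
e_1·c_2 = (-0.5222)·(-2) + 0.3482·1 + (-0.6963)·3 + 0.3482·(-4) = -2.0889.
u_2 = c_2 + 2.0889·e_1 = (-3.0909, 1.7273, 1.5455, -3.2727).
‖u_2‖ = 5.0632, so e_2 = (-0.6105, 0.3411, 0.3052, -0.6464).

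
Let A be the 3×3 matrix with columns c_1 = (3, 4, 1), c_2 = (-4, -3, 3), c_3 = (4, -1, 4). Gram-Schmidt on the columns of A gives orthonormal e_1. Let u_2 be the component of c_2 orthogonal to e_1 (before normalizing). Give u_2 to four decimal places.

u_2 = (-1.5769, 0.2308, 3.8077)

c_1 = (3, 4, 1); ‖c_1‖ = 5.0990, so e_1 = (0.5883, 0.7845, 0.1961).
e_1·c_2 = 0.5883·(-4) + 0.7845·(-3) + 0.1961·3 = -4.1184.
u_2 = c_2 + 4.1184·e_1 = (-1.5769, 0.2308, 3.8077).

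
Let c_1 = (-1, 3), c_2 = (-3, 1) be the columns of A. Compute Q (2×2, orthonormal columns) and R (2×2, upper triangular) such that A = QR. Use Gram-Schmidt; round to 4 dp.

Q = [[-0.3162, -0.9487], [0.9487, -0.3162]], R = [[3.1623, 1.8974], [0.0000, 2.5298]]

c_1 = (-1, 3); ‖c_1‖ = 3.1623, so e_1 = (-0.3162, 0.9487).
e_1·c_2 = (-0.3162)·(-3) + 0.9487·1 = 1.8974.
u_2 = c_2 − 1.8974·e_1 = (-2.4000, -0.8000).
‖u_2‖ = 2.5298, so e_2 = (-0.9487, -0.3162).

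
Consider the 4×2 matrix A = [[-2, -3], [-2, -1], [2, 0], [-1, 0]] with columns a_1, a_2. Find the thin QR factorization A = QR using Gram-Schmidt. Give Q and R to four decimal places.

Q = [[-0.5547, -0.7852], [-0.5547, 0.1024], [0.5547, -0.5462], [-0.2774, 0.2731]], R = [[3.6056, 2.2188], [0.0000, 2.2532]]

a_1 = (-2, -2, 2, -1); ‖a_1‖ = 3.6056, so q_1 = (-0.5547, -0.5547, 0.5547, -0.2774).
q_1·a_2 = (-0.5547)·(-3) + (-0.5547)·(-1) + 0.5547·0 + (-0.2774)·0 = 2.2188.
u_2 = a_2 − 2.2188·q_1 = (-1.7692, 0.2308, -1.2308, 0.6154).
‖u_2‖ = 2.2532, so q_2 = (-0.7852, 0.1024, -0.5462, 0.2731).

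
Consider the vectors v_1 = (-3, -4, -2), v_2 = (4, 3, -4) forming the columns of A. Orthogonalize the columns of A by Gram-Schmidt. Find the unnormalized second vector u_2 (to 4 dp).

v_1 = (-3, -4, -2); ‖v_1‖ = 5.3852, so e_1 = (-0.5571, -0.7428, -0.3714).
e_1·v_2 = (-0.5571)·4 + (-0.7428)·3 + (-0.3714)·(-4) = -2.9711.
u_2 = v_2 + 2.9711·e_1 = (2.3448, 0.7931, -5.1034).

u_2 = (2.3448, 0.7931, -5.1034)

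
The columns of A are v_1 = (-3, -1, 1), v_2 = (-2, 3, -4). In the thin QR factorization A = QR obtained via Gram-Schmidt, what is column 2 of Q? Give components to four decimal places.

e_2 = (-0.4227, 0.5411, -0.7270)

v_1 = (-3, -1, 1); ‖v_1‖ = 3.3166, so e_1 = (-0.9045, -0.3015, 0.3015).
e_1·v_2 = (-0.9045)·(-2) + (-0.3015)·3 + 0.3015·(-4) = -0.3015.
u_2 = v_2 + 0.3015·e_1 = (-2.2727, 2.9091, -3.9091).
‖u_2‖ = 5.3767, so e_2 = (-0.4227, 0.5411, -0.7270).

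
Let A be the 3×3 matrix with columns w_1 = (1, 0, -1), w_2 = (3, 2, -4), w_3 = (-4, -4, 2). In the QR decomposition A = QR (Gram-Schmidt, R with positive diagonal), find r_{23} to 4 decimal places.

r_{23} = -3.2998

w_1 = (1, 0, -1); ‖w_1‖ = 1.4142, so e_1 = (0.7071, 0.0000, -0.7071).
e_1·w_2 = 0.7071·3 + 0.0000·2 + (-0.7071)·(-4) = 4.9497.
u_2 = w_2 − 4.9497·e_1 = (-0.5000, 2.0000, -0.5000).
‖u_2‖ = 2.1213, so e_2 = (-0.2357, 0.9428, -0.2357).
r_{23} = e_2·w_3 = -3.2998.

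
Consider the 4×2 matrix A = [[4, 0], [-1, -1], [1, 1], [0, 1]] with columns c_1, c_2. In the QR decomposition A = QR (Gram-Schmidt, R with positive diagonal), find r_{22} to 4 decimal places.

q_1 = c_1/‖c_1‖ = (4, -1, 1, 0)/4.2426 = (0.9428, -0.2357, 0.2357, 0.0000).
r_{12} = q_1·c_2 = 0.4714.
u_2 = c_2 − 0.4714·q_1 = (-0.4444, -0.8889, 0.8889, 1.0000).
r_{22} = ‖u_2‖ = 1.6667.

r_{22} = 1.6667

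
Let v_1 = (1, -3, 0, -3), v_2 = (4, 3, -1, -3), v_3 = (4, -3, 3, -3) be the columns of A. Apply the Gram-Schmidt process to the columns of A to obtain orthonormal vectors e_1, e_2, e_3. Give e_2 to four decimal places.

e_2 = (0.6484, 0.6214, -0.1711, -0.4052)

e_1 = v_1/‖v_1‖ = (1, -3, 0, -3)/4.3589 = (0.2294, -0.6882, 0.0000, -0.6882).
r_{12} = e_1·v_2 = 0.9177.
u_2 = v_2 − 0.9177·e_1 = (3.7895, 3.6316, -1.0000, -2.3684).
‖u_2‖ = 5.8445, so e_2 = (0.6484, 0.6214, -0.1711, -0.4052).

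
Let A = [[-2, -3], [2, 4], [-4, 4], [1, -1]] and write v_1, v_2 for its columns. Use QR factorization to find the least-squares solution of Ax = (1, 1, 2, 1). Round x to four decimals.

x = (-0.2594, 0.1720)

q_1 = v_1/‖v_1‖ = (-2, 2, -4, 1)/5.0000 = (-0.4000, 0.4000, -0.8000, 0.2000).
r_{12} = q_1·v_2 = -0.6000.
u_2 = v_2 + 0.6000·q_1 = (-3.2400, 4.2400, 3.5200, -0.8800).
‖u_2‖ = 6.4529, so q_2 = (-0.5021, 0.6571, 0.5455, -0.1364).
Qᵀb = (-1.4000, 1.1096).
Back-substitute: x_2 = 1.1096/6.4529 = 0.1720.
x_1 = (-1.4000 + 0.6000·0.1720)/5.0000 = -0.2594.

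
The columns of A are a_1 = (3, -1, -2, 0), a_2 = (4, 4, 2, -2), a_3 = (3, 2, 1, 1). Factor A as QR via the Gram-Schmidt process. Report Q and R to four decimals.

Q = [[0.8018, 0.5042, 0.2048], [-0.2673, 0.6875, 0.1483], [-0.5345, 0.4125, 0.2330], [0.0000, -0.3208, 0.9390]], R = [[3.7417, 1.0690, 1.3363], [0.0000, 6.2335, 2.9793], [0.0000, 0.0000, 2.0828]]

q_1 = a_1/‖a_1‖ = (3, -1, -2, 0)/3.7417 = (0.8018, -0.2673, -0.5345, 0.0000).
r_{12} = q_1·a_2 = 1.0690.
u_2 = a_2 − 1.0690·q_1 = (3.1429, 4.2857, 2.5714, -2.0000).
‖u_2‖ = 6.2335, so q_2 = (0.5042, 0.6875, 0.4125, -0.3208).
r_{13} = q_1·a_3 = 1.3363; r_{23} = q_2·a_3 = 2.9793.
u_3 = a_3 − 1.3363·q_1 − 2.9793·q_2 = (0.4265, 0.3088, 0.4853, 1.9559).
‖u_3‖ = 2.0828, so q_3 = (0.2048, 0.1483, 0.2330, 0.9390).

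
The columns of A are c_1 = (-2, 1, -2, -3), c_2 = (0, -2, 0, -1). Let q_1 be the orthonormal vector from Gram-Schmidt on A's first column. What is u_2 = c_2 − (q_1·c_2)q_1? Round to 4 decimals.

u_2 = (0.1111, -2.0556, 0.1111, -0.8333)

c_1 = (-2, 1, -2, -3); ‖c_1‖ = 4.2426, so q_1 = (-0.4714, 0.2357, -0.4714, -0.7071).
q_1·c_2 = (-0.4714)·0 + 0.2357·(-2) + (-0.4714)·0 + (-0.7071)·(-1) = 0.2357.
u_2 = c_2 − 0.2357·q_1 = (0.1111, -2.0556, 0.1111, -0.8333).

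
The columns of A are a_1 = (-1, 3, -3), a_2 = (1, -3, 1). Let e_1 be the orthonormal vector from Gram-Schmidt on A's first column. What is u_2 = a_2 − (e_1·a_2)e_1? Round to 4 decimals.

u_2 = (0.3158, -0.9474, -1.0526)

a_1 = (-1, 3, -3); ‖a_1‖ = 4.3589, so e_1 = (-0.2294, 0.6882, -0.6882).
e_1·a_2 = (-0.2294)·1 + 0.6882·(-3) + (-0.6882)·1 = -2.9824.
u_2 = a_2 + 2.9824·e_1 = (0.3158, -0.9474, -1.0526).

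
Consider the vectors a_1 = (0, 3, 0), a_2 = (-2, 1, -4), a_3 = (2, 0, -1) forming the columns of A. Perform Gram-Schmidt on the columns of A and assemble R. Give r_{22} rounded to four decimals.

r_{22} = 4.4721

e_1 = a_1/‖a_1‖ = (0, 3, 0)/3.0000 = (0.0000, 1.0000, 0.0000).
r_{12} = e_1·a_2 = 1.0000.
u_2 = a_2 − 1.0000·e_1 = (-2.0000, 0.0000, -4.0000).
r_{22} = ‖u_2‖ = 4.4721.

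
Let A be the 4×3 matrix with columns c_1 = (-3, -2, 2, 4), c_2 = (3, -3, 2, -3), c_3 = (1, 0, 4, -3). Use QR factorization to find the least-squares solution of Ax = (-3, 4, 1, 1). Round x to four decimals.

c_1 = (-3, -2, 2, 4); ‖c_1‖ = 5.7446, so q_1 = (-0.5222, -0.3482, 0.3482, 0.6963).
q_1·c_2 = (-0.5222)·3 + (-0.3482)·(-3) + 0.3482·2 + 0.6963·(-3) = -1.9149.
u_2 = c_2 + 1.9149·q_1 = (2.0000, -3.6667, 2.6667, -1.6667).
‖u_2‖ = 5.2281, so q_2 = (0.3825, -0.7013, 0.5101, -0.3188).
q_1·c_3 = (-0.5222)·1 + (-0.3482)·0 + 0.3482·4 + 0.6963·(-3) = -1.2185; q_2·c_3 = 0.3825·1 + (-0.7013)·0 + 0.5101·4 + (-0.3188)·(-3) = 3.3792.
u_3 = c_3 + 1.2185·q_1 − 3.3792·q_2 = (-0.9290, 1.9457, 2.7007, -1.0743).
‖u_3‖ = 3.6189, so q_3 = (-0.2567, 0.5376, 0.7463, -0.2969).
Qᵀb = (1.2185, -3.7617, 3.3701).
Back-substitute: x_3 = 3.3701/3.6189 = 0.9313.
x_2 = (-3.7617 − 3.3792·0.9313)/5.2281 = -1.3214.
x_1 = (1.2185 + 1.9149·(-1.3214) + 1.2185·0.9313)/5.7446 = -0.0308.

x = (-0.0308, -1.3214, 0.9313)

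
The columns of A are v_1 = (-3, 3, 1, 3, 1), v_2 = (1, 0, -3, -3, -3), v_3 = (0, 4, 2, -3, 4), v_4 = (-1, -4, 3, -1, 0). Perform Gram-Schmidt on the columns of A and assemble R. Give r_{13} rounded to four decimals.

r_{13} = 1.6713

v_1 = (-3, 3, 1, 3, 1); ‖v_1‖ = 5.3852, so e_1 = (-0.5571, 0.5571, 0.1857, 0.5571, 0.1857).
r_{13} = e_1·v_3 = 1.6713.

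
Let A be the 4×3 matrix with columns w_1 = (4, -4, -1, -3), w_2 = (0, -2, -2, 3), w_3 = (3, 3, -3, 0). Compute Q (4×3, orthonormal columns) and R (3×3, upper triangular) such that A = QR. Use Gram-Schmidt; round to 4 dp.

Q = [[0.6172, -0.0231, 0.5244], [-0.6172, -0.4623, 0.6333], [-0.1543, -0.4796, -0.5675], [-0.4629, 0.7455, 0.0439]], R = [[6.4807, 0.1543, 0.4629], [0.0000, 4.1202, -0.0173], [0.0000, 0.0000, 5.1755]]

w_1 = (4, -4, -1, -3); ‖w_1‖ = 6.4807, so e_1 = (0.6172, -0.6172, -0.1543, -0.4629).
e_1·w_2 = 0.6172·0 + (-0.6172)·(-2) + (-0.1543)·(-2) + (-0.4629)·3 = 0.1543.
u_2 = w_2 − 0.1543·e_1 = (-0.0952, -1.9048, -1.9762, 3.0714).
‖u_2‖ = 4.1202, so e_2 = (-0.0231, -0.4623, -0.4796, 0.7455).
e_1·w_3 = 0.6172·3 + (-0.6172)·3 + (-0.1543)·(-3) + (-0.4629)·0 = 0.4629; e_2·w_3 = (-0.0231)·3 + (-0.4623)·3 + (-0.4796)·(-3) + 0.7455·0 = -0.0173.
u_3 = w_3 − 0.4629·e_1 + 0.0173·e_2 = (2.7139, 3.2777, -2.9369, 0.2272).
‖u_3‖ = 5.1755, so e_3 = (0.5244, 0.6333, -0.5675, 0.0439).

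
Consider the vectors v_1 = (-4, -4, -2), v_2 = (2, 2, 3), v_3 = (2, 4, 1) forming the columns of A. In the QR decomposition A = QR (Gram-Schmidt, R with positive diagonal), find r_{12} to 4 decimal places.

r_{12} = -3.6667

v_1 = (-4, -4, -2); ‖v_1‖ = 6.0000, so q_1 = (-0.6667, -0.6667, -0.3333).
r_{12} = q_1·v_2 = -3.6667.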